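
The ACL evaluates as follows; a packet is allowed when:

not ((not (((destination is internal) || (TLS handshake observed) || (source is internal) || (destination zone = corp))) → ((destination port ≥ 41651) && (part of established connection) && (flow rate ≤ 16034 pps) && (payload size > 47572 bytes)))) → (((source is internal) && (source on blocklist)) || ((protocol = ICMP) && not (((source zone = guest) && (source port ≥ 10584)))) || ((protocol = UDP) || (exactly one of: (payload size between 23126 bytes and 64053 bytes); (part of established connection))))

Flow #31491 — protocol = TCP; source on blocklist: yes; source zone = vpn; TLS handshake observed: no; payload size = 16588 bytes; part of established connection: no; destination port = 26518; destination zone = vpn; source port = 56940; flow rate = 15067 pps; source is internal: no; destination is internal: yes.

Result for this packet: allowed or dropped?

Atomic conditions:
  destination is internal: yes → true
  TLS handshake observed: no → false
  source is internal: no → false
  destination zone = corp: vpn == corp is false
  destination port ≥ 41651: 26518 ≥ 41651 is false
  part of established connection: no → false
  flow rate ≤ 16034 pps: 15067 ≤ 16034 is true
  payload size > 47572 bytes: 16588 > 47572 is false
  source on blocklist: yes → true
  protocol = ICMP: TCP == ICMP is false
  source zone = guest: vpn == guest is false
  source port ≥ 10584: 56940 ≥ 10584 is true
  protocol = UDP: TCP == UDP is false
  payload size between 23126 bytes and 64053 bytes: 16588 in [23126, 64053] is false
Combine:
[1.1.1.1] true OR false OR false OR false = true
[1.1.1] NOT true = false
[1.1.2] false AND false AND true AND false = false
[1.1] false → false (antecedent false ⇒ implication holds) = true
[1] NOT true = false
[2.1] false AND true = false
[2.2.2.1] false AND true = false
[2.2.2] NOT false = true
[2.2] false AND true = false
[2.3.2] exactly-one(false, false) = false
[2.3] false OR false = false
[2] false OR false OR false = false
[root] false → false (antecedent false ⇒ implication holds) = true
Overall: true → allowed

Allowed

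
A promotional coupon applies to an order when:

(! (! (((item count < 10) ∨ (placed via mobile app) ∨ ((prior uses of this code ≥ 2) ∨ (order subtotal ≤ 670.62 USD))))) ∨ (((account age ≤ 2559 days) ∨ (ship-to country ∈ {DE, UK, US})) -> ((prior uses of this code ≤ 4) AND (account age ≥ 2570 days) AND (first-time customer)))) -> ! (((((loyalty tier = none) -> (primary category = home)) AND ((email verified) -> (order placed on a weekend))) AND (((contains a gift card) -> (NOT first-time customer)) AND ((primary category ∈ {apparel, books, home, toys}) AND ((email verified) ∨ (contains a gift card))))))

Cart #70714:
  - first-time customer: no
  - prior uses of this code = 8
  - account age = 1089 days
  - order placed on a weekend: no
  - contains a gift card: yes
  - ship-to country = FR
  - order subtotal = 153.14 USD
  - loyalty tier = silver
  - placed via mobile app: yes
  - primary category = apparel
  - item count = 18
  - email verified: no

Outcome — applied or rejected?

Rejected

Atomic conditions:
  item count < 10: 18 < 10 is false
  placed via mobile app: yes → true
  prior uses of this code ≥ 2: 8 ≥ 2 is true
  order subtotal ≤ 670.62 USD: 153.14 ≤ 670.62 is true
  account age ≤ 2559 days: 1089 ≤ 2559 is true
  ship-to country ∈ {DE, UK, US}: FR is not in the set → false
  prior uses of this code ≤ 4: 8 ≤ 4 is false
  account age ≥ 2570 days: 1089 ≥ 2570 is false
  first-time customer: no → false
  loyalty tier = none: silver == none is false
  primary category = home: apparel == home is false
  email verified: no → false
  order placed on a weekend: no → false
  contains a gift card: yes → true
  NOT first-time customer: no → true
  primary category ∈ {apparel, books, home, toys}: apparel is in the set → true
Combine:
[1.1.1.1.3] true OR true = true
[1.1.1.1] false OR true OR true = true
[1.1.1] NOT true = false
[1.1] NOT false = true
[1.2.1] true OR false = true
[1.2.2] false AND false AND false = false
[1.2] true → false = false
[1] true OR false = true
[2.1.1.1] false → false (antecedent false ⇒ implication holds) = true
[2.1.1.2] false → false (antecedent false ⇒ implication holds) = true
[2.1.1] true AND true = true
[2.1.2.1] true → true = true
[2.1.2.2.2] false OR true = true
[2.1.2.2] true AND true = true
[2.1.2] true AND true = true
[2.1] true AND true = true
[2] NOT true = false
[root] true → false = false
Overall: false → rejected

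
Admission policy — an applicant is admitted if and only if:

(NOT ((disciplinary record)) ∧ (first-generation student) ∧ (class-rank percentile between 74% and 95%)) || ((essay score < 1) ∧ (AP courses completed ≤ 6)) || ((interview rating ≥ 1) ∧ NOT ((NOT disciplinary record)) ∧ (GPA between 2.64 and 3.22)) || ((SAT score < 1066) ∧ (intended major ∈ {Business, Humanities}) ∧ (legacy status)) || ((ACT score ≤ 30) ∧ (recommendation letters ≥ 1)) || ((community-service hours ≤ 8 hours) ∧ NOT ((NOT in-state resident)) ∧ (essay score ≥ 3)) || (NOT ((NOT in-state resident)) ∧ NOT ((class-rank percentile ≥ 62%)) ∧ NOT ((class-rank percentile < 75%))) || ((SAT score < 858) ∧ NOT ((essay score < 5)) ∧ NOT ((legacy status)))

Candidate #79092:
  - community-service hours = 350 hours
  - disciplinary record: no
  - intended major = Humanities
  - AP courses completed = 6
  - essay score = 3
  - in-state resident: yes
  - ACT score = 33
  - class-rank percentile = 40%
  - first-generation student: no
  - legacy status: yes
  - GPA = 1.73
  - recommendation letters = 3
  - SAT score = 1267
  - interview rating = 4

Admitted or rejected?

Atomic conditions:
  disciplinary record: no → false
  first-generation student: no → false
  class-rank percentile between 74% and 95%: 40 in [74, 95] is false
  essay score < 1: 3 < 1 is false
  AP courses completed ≤ 6: 6 ≤ 6 is true
  interview rating ≥ 1: 4 ≥ 1 is true
  NOT disciplinary record: no → true
  GPA between 2.64 and 3.22: 1.73 in [2.64, 3.22] is false
  SAT score < 1066: 1267 < 1066 is false
  intended major ∈ {Business, Humanities}: Humanities is in the set → true
  legacy status: yes → true
  ACT score ≤ 30: 33 ≤ 30 is false
  recommendation letters ≥ 1: 3 ≥ 1 is true
  community-service hours ≤ 8 hours: 350 ≤ 8 is false
  NOT in-state resident: yes → false
  essay score ≥ 3: 3 ≥ 3 is true
  class-rank percentile ≥ 62%: 40 ≥ 62 is false
  class-rank percentile < 75%: 40 < 75 is true
  SAT score < 858: 1267 < 858 is false
  essay score < 5: 3 < 5 is true
Combine:
[1.1] NOT false = true
[1] true AND false AND false = false
[2] false AND true = false
[3.2] NOT true = false
[3] true AND false AND false = false
[4] false AND true AND true = false
[5] false AND true = false
[6.2] NOT false = true
[6] false AND true AND true = false
[7.1] NOT false = true
[7.2] NOT false = true
[7.3] NOT true = false
[7] true AND true AND false = false
[8.2] NOT true = false
[8.3] NOT true = false
[8] false AND false AND false = false
[root] false OR false OR false OR false OR false OR false OR false OR false = false
Overall: false → rejected

Rejected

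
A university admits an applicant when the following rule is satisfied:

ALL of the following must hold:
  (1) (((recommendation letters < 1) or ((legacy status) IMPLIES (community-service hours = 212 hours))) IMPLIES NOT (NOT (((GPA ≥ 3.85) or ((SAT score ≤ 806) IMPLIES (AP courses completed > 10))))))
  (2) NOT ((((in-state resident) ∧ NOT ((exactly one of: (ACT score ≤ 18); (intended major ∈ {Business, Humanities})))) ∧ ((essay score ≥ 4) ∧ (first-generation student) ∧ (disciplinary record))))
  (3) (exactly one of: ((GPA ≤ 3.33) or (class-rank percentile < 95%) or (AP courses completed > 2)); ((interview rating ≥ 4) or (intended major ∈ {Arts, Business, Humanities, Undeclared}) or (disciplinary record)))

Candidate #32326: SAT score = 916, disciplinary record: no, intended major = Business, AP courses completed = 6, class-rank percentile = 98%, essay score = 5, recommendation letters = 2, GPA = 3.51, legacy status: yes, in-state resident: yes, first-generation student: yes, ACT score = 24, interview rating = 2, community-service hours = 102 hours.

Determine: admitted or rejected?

Rejected

Atomic conditions:
  recommendation letters < 1: 2 < 1 is false
  legacy status: yes → true
  community-service hours = 212 hours: 102 == 212 is false
  GPA ≥ 3.85: 3.51 ≥ 3.85 is false
  SAT score ≤ 806: 916 ≤ 806 is false
  AP courses completed > 10: 6 > 10 is false
  in-state resident: yes → true
  ACT score ≤ 18: 24 ≤ 18 is false
  intended major ∈ {Business, Humanities}: Business is in the set → true
  essay score ≥ 4: 5 ≥ 4 is true
  first-generation student: yes → true
  disciplinary record: no → false
  GPA ≤ 3.33: 3.51 ≤ 3.33 is false
  class-rank percentile < 95%: 98 < 95 is false
  AP courses completed > 2: 6 > 2 is true
  interview rating ≥ 4: 2 ≥ 4 is false
  intended major ∈ {Arts, Business, Humanities, Undeclared}: Business is in the set → true
Combine:
[1.1.2] true → false = false
[1.1] false OR false = false
[1.2.1.1.2] false → false (antecedent false ⇒ implication holds) = true
[1.2.1.1] false OR true = true
[1.2.1] NOT true = false
[1.2] NOT false = true
[1] false → true (antecedent false ⇒ implication holds) = true
[2.1.1.2.1] exactly-one(false, true) = true
[2.1.1.2] NOT true = false
[2.1.1] true AND false = false
[2.1.2] true AND true AND false = false
[2.1] false AND false = false
[2] NOT false = true
[3.1] false OR false OR true = true
[3.2] false OR true OR false = true
[3] exactly-one(true, true) = false
[root] true AND true AND false = false
Overall: false → rejected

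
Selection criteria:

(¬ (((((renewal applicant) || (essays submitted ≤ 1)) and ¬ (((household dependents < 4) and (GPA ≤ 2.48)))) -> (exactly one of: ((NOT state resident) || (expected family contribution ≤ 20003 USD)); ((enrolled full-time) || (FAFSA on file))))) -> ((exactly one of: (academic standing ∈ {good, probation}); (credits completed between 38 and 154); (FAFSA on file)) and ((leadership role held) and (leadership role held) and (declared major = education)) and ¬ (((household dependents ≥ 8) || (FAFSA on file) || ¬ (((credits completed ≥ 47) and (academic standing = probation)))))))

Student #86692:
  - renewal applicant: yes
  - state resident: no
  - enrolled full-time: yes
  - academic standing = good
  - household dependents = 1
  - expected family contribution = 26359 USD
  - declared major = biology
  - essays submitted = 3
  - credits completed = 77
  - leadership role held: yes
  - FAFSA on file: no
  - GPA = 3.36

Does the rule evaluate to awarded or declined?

Atomic conditions:
  renewal applicant: yes → true
  essays submitted ≤ 1: 3 ≤ 1 is false
  household dependents < 4: 1 < 4 is true
  GPA ≤ 2.48: 3.36 ≤ 2.48 is false
  NOT state resident: no → true
  expected family contribution ≤ 20003 USD: 26359 ≤ 20003 is false
  enrolled full-time: yes → true
  FAFSA on file: no → false
  academic standing ∈ {good, probation}: good is in the set → true
  credits completed between 38 and 154: 77 in [38, 154] is true
  leadership role held: yes → true
  declared major = education: biology == education is false
  household dependents ≥ 8: 1 ≥ 8 is false
  credits completed ≥ 47: 77 ≥ 47 is true
  academic standing = probation: good == probation is false
Combine:
[1.1.1.1] true OR false = true
[1.1.1.2.1] true AND false = false
[1.1.1.2] NOT false = true
[1.1.1] true AND true = true
[1.1.2.1] true OR false = true
[1.1.2.2] true OR false = true
[1.1.2] exactly-one(true, true) = false
[1.1] true → false = false
[1] NOT false = true
[2.1] exactly-one(true, true, false) = false
[2.2] true AND true AND false = false
[2.3.1.3.1] true AND false = false
[2.3.1.3] NOT false = true
[2.3.1] false OR false OR true = true
[2.3] NOT true = false
[2] false AND false AND false = false
[root] true → false = false
Overall: false → declined

Declined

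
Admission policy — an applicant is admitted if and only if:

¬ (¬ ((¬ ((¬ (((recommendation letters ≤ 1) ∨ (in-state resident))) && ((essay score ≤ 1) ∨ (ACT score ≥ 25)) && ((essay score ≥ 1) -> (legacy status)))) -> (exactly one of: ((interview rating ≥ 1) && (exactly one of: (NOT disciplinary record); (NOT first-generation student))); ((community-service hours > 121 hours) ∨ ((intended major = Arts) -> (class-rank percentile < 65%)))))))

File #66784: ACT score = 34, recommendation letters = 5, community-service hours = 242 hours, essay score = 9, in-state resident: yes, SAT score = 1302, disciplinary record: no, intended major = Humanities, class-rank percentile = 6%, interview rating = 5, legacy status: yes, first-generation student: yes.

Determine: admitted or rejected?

Atomic conditions:
  recommendation letters ≤ 1: 5 ≤ 1 is false
  in-state resident: yes → true
  essay score ≤ 1: 9 ≤ 1 is false
  ACT score ≥ 25: 34 ≥ 25 is true
  essay score ≥ 1: 9 ≥ 1 is true
  legacy status: yes → true
  interview rating ≥ 1: 5 ≥ 1 is true
  NOT disciplinary record: no → true
  NOT first-generation student: yes → false
  community-service hours > 121 hours: 242 > 121 is true
  intended major = Arts: Humanities == Arts is false
  class-rank percentile < 65%: 6 < 65 is true
Combine:
[1.1.1.1.1.1] false OR true = true
[1.1.1.1.1] NOT true = false
[1.1.1.1.2] false OR true = true
[1.1.1.1.3] true → true = true
[1.1.1.1] false AND true AND true = false
[1.1.1] NOT false = true
[1.1.2.1.2] exactly-one(true, false) = true
[1.1.2.1] true AND true = true
[1.1.2.2.2] false → true (antecedent false ⇒ implication holds) = true
[1.1.2.2] true OR true = true
[1.1.2] exactly-one(true, true) = false
[1.1] true → false = false
[1] NOT false = true
[root] NOT true = false
Overall: false → rejected

Rejected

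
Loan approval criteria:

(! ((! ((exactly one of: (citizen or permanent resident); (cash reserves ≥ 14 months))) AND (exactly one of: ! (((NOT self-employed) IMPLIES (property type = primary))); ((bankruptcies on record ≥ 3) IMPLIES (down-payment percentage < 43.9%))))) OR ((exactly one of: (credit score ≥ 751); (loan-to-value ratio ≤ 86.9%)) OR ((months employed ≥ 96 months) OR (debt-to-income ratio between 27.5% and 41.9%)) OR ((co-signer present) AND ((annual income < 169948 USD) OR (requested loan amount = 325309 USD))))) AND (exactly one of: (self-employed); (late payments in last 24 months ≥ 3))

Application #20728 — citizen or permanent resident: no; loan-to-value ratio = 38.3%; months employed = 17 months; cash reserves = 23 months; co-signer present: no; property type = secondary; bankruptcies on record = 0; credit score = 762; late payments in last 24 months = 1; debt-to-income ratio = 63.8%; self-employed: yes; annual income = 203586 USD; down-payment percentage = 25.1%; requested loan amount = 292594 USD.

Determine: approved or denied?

Atomic conditions:
  citizen or permanent resident: no → false
  cash reserves ≥ 14 months: 23 ≥ 14 is true
  NOT self-employed: yes → false
  property type = primary: secondary == primary is false
  bankruptcies on record ≥ 3: 0 ≥ 3 is false
  down-payment percentage < 43.9%: 25.1 < 43.9 is true
  credit score ≥ 751: 762 ≥ 751 is true
  loan-to-value ratio ≤ 86.9%: 38.3 ≤ 86.9 is true
  months employed ≥ 96 months: 17 ≥ 96 is false
  debt-to-income ratio between 27.5% and 41.9%: 63.8 in [27.5, 41.9] is false
  co-signer present: no → false
  annual income < 169948 USD: 203586 < 169948 is false
  requested loan amount = 325309 USD: 292594 == 325309 is false
  self-employed: yes → true
  late payments in last 24 months ≥ 3: 1 ≥ 3 is false
Combine:
[1.1.1.1.1] exactly-one(false, true) = true
[1.1.1.1] NOT true = false
[1.1.1.2.1.1] false → false (antecedent false ⇒ implication holds) = true
[1.1.1.2.1] NOT true = false
[1.1.1.2.2] false → true (antecedent false ⇒ implication holds) = true
[1.1.1.2] exactly-one(false, true) = true
[1.1.1] false AND true = false
[1.1] NOT false = true
[1.2.1] exactly-one(true, true) = false
[1.2.2] false OR false = false
[1.2.3.2] false OR false = false
[1.2.3] false AND false = false
[1.2] false OR false OR false = false
[1] true OR false = true
[2] exactly-one(true, false) = true
[root] true AND true = true
Overall: true → approved

Approved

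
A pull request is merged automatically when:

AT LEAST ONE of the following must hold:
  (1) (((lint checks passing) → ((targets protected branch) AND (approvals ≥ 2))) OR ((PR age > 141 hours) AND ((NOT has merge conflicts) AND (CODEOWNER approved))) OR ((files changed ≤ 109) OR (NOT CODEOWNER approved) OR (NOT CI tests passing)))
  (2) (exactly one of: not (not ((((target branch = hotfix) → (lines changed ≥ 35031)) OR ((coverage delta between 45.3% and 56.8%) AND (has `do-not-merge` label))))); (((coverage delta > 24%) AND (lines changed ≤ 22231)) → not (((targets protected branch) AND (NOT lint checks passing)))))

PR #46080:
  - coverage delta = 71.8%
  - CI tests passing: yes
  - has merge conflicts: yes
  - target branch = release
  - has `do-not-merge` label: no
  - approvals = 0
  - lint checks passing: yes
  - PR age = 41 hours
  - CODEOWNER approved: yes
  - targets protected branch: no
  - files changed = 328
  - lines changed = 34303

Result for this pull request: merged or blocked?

Atomic conditions:
  lint checks passing: yes → true
  targets protected branch: no → false
  approvals ≥ 2: 0 ≥ 2 is false
  PR age > 141 hours: 41 > 141 is false
  NOT has merge conflicts: yes → false
  CODEOWNER approved: yes → true
  files changed ≤ 109: 328 ≤ 109 is false
  NOT CODEOWNER approved: yes → false
  NOT CI tests passing: yes → false
  target branch = hotfix: release == hotfix is false
  lines changed ≥ 35031: 34303 ≥ 35031 is false
  coverage delta between 45.3% and 56.8%: 71.8 in [45.3, 56.8] is false
  has `do-not-merge` label: no → false
  coverage delta > 24%: 71.8 > 24 is true
  lines changed ≤ 22231: 34303 ≤ 22231 is false
  NOT lint checks passing: yes → false
Combine:
[1.1.2] false AND false = false
[1.1] true → false = false
[1.2.2] false AND true = false
[1.2] false AND false = false
[1.3] false OR false OR false = false
[1] false OR false OR false = false
[2.1.1.1.1] false → false (antecedent false ⇒ implication holds) = true
[2.1.1.1.2] false AND false = false
[2.1.1.1] true OR false = true
[2.1.1] NOT true = false
[2.1] NOT false = true
[2.2.1] true AND false = false
[2.2.2.1] false AND false = false
[2.2.2] NOT false = true
[2.2] false → true (antecedent false ⇒ implication holds) = true
[2] exactly-one(true, true) = false
[root] false OR false = false
Overall: false → blocked

Blocked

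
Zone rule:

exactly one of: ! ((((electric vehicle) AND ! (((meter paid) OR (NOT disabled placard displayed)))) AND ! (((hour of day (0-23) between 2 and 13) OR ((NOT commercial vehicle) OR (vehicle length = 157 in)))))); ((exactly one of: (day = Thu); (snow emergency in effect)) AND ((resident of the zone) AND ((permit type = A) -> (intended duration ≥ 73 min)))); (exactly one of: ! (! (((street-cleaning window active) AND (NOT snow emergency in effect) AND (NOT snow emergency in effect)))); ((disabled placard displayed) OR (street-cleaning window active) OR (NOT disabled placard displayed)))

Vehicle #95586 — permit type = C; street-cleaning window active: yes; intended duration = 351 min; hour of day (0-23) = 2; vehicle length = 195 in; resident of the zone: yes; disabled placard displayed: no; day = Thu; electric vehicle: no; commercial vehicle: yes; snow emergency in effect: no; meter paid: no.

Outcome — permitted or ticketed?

Ticketed

Atomic conditions:
  electric vehicle: no → false
  meter paid: no → false
  NOT disabled placard displayed: no → true
  hour of day (0-23) between 2 and 13: 2 in [2, 13] is true
  NOT commercial vehicle: yes → false
  vehicle length = 157 in: 195 == 157 is false
  day = Thu: Thu == Thu is true
  snow emergency in effect: no → false
  resident of the zone: yes → true
  permit type = A: C == A is false
  intended duration ≥ 73 min: 351 ≥ 73 is true
  street-cleaning window active: yes → true
  NOT snow emergency in effect: no → true
  disabled placard displayed: no → false
Combine:
[1.1.1.2.1] false OR true = true
[1.1.1.2] NOT true = false
[1.1.1] false AND false = false
[1.1.2.1.2] false OR false = false
[1.1.2.1] true OR false = true
[1.1.2] NOT true = false
[1.1] false AND false = false
[1] NOT false = true
[2.1] exactly-one(true, false) = true
[2.2.2] false → true (antecedent false ⇒ implication holds) = true
[2.2] true AND true = true
[2] true AND true = true
[3.1.1.1] true AND true AND true = true
[3.1.1] NOT true = false
[3.1] NOT false = true
[3.2] false OR true OR true = true
[3] exactly-one(true, true) = false
[root] exactly-one(true, true, false) = false
Overall: false → ticketed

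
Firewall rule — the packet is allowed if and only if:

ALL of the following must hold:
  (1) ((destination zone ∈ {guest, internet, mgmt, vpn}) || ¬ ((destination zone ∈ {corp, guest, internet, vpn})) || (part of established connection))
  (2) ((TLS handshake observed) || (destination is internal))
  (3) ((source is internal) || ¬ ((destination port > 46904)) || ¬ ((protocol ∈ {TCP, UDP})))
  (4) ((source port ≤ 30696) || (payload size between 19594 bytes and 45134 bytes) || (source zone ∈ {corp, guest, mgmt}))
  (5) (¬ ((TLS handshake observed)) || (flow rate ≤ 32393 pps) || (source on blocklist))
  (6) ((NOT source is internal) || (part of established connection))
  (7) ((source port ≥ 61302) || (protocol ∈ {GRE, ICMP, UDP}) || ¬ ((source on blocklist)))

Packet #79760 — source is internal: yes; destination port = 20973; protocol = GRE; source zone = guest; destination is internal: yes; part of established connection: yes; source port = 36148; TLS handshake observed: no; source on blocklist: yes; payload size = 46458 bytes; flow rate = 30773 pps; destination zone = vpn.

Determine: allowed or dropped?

Atomic conditions:
  destination zone ∈ {guest, internet, mgmt, vpn}: vpn is in the set → true
  destination zone ∈ {corp, guest, internet, vpn}: vpn is in the set → true
  part of established connection: yes → true
  TLS handshake observed: no → false
  destination is internal: yes → true
  source is internal: yes → true
  destination port > 46904: 20973 > 46904 is false
  protocol ∈ {TCP, UDP}: GRE is not in the set → false
  source port ≤ 30696: 36148 ≤ 30696 is false
  payload size between 19594 bytes and 45134 bytes: 46458 in [19594, 45134] is false
  source zone ∈ {corp, guest, mgmt}: guest is in the set → true
  flow rate ≤ 32393 pps: 30773 ≤ 32393 is true
  source on blocklist: yes → true
  NOT source is internal: yes → false
  source port ≥ 61302: 36148 ≥ 61302 is false
  protocol ∈ {GRE, ICMP, UDP}: GRE is in the set → true
Combine:
[1.2] NOT true = false
[1] true OR false OR true = true
[2] false OR true = true
[3.2] NOT false = true
[3.3] NOT false = true
[3] true OR true OR true = true
[4] false OR false OR true = true
[5.1] NOT false = true
[5] true OR true OR true = true
[6] false OR true = true
[7.3] NOT true = false
[7] false OR true OR false = true
[root] true AND true AND true AND true AND true AND true AND true = true
Overall: true → allowed

Allowed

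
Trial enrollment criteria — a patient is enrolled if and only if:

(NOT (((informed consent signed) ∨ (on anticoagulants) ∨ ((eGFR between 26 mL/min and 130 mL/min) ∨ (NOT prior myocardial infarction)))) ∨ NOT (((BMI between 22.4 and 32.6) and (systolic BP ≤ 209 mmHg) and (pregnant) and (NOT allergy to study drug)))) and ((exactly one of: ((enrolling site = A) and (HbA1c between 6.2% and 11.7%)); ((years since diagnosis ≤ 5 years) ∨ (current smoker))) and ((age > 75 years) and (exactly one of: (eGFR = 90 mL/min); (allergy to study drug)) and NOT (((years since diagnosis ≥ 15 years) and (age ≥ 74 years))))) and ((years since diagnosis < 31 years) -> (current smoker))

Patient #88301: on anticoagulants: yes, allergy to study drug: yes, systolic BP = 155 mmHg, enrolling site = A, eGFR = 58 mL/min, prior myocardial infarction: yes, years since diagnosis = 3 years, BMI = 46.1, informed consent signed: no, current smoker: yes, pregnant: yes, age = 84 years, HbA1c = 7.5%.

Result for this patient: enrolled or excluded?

Atomic conditions:
  informed consent signed: no → false
  on anticoagulants: yes → true
  eGFR between 26 mL/min and 130 mL/min: 58 in [26, 130] is true
  NOT prior myocardial infarction: yes → false
  BMI between 22.4 and 32.6: 46.1 in [22.4, 32.6] is false
  systolic BP ≤ 209 mmHg: 155 ≤ 209 is true
  pregnant: yes → true
  NOT allergy to study drug: yes → false
  enrolling site = A: A == A is true
  HbA1c between 6.2% and 11.7%: 7.5 in [6.2, 11.7] is true
  years since diagnosis ≤ 5 years: 3 ≤ 5 is true
  current smoker: yes → true
  age > 75 years: 84 > 75 is true
  eGFR = 90 mL/min: 58 == 90 is false
  allergy to study drug: yes → true
  years since diagnosis ≥ 15 years: 3 ≥ 15 is false
  age ≥ 74 years: 84 ≥ 74 is true
  years since diagnosis < 31 years: 3 < 31 is true
Combine:
[1.1.1.3] true OR false = true
[1.1.1] false OR true OR true = true
[1.1] NOT true = false
[1.2.1] false AND true AND true AND false = false
[1.2] NOT false = true
[1] false OR true = true
[2.1.1] true AND true = true
[2.1.2] true OR true = true
[2.1] exactly-one(true, true) = false
[2.2.2] exactly-one(false, true) = true
[2.2.3.1] false AND true = false
[2.2.3] NOT false = true
[2.2] true AND true AND true = true
[2] false AND true = false
[3] true → true = true
[root] true AND false AND true = false
Overall: false → excluded

Excluded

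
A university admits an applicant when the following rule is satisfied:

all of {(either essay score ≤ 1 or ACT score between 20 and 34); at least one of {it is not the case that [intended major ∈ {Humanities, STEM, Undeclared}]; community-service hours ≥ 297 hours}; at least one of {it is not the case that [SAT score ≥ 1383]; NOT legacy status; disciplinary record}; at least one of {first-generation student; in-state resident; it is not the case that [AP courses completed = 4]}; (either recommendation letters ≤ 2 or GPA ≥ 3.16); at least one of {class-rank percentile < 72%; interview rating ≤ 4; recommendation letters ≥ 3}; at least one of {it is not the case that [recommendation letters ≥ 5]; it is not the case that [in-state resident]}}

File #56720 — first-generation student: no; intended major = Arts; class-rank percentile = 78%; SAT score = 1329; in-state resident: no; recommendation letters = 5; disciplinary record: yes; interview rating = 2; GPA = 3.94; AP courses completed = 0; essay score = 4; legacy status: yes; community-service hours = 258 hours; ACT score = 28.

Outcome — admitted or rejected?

Atomic conditions:
  essay score ≤ 1: 4 ≤ 1 is false
  ACT score between 20 and 34: 28 in [20, 34] is true
  intended major ∈ {Humanities, STEM, Undeclared}: Arts is not in the set → false
  community-service hours ≥ 297 hours: 258 ≥ 297 is false
  SAT score ≥ 1383: 1329 ≥ 1383 is false
  NOT legacy status: yes → false
  disciplinary record: yes → true
  first-generation student: no → false
  in-state resident: no → false
  AP courses completed = 4: 0 == 4 is false
  recommendation letters ≤ 2: 5 ≤ 2 is false
  GPA ≥ 3.16: 3.94 ≥ 3.16 is true
  class-rank percentile < 72%: 78 < 72 is false
  interview rating ≤ 4: 2 ≤ 4 is true
  recommendation letters ≥ 3: 5 ≥ 3 is true
  recommendation letters ≥ 5: 5 ≥ 5 is true
Combine:
[1] false OR true = true
[2.1] NOT false = true
[2] true OR false = true
[3.1] NOT false = true
[3] true OR false OR true = true
[4.3] NOT false = true
[4] false OR false OR true = true
[5] false OR true = true
[6] false OR true OR true = true
[7.1] NOT true = false
[7.2] NOT false = true
[7] false OR true = true
[root] true AND true AND true AND true AND true AND true AND true = true
Overall: true → admitted

Admitted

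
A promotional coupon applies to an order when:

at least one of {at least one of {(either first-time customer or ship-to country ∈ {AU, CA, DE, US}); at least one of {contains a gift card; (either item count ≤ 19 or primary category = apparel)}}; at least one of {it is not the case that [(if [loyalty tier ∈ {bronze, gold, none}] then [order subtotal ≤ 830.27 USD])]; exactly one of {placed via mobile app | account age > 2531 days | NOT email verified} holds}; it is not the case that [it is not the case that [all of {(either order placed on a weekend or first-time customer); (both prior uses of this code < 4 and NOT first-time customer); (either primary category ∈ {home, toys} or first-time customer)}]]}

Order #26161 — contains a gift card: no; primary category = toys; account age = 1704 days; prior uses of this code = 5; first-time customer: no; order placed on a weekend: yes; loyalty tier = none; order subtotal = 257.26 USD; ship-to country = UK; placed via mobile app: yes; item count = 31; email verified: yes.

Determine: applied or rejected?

Applied

Atomic conditions:
  first-time customer: no → false
  ship-to country ∈ {AU, CA, DE, US}: UK is not in the set → false
  contains a gift card: no → false
  item count ≤ 19: 31 ≤ 19 is false
  primary category = apparel: toys == apparel is false
  loyalty tier ∈ {bronze, gold, none}: none is in the set → true
  order subtotal ≤ 830.27 USD: 257.26 ≤ 830.27 is true
  placed via mobile app: yes → true
  account age > 2531 days: 1704 > 2531 is false
  NOT email verified: yes → false
  order placed on a weekend: yes → true
  prior uses of this code < 4: 5 < 4 is false
  NOT first-time customer: no → true
  primary category ∈ {home, toys}: toys is in the set → true
Combine:
[1.1] false OR false = false
[1.2.2] false OR false = false
[1.2] false OR false = false
[1] false OR false = false
[2.1.1] true → true = true
[2.1] NOT true = false
[2.2] exactly-one(true, false, false) = true
[2] false OR true = true
[3.1.1.1] true OR false = true
[3.1.1.2] false AND true = false
[3.1.1.3] true OR false = true
[3.1.1] true AND false AND true = false
[3.1] NOT false = true
[3] NOT true = false
[root] false OR true OR false = true
Overall: true → applied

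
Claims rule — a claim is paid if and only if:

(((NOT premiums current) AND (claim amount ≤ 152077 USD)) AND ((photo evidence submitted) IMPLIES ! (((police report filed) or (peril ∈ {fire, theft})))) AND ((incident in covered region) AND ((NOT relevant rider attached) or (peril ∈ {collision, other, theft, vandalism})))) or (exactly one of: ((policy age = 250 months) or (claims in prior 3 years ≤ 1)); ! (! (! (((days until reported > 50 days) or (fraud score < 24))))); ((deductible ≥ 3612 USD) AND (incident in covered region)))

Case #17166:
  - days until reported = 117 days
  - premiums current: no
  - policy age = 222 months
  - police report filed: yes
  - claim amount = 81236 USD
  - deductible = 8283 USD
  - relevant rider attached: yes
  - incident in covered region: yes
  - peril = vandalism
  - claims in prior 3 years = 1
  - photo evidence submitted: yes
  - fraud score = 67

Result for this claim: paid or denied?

Atomic conditions:
  NOT premiums current: no → true
  claim amount ≤ 152077 USD: 81236 ≤ 152077 is true
  photo evidence submitted: yes → true
  police report filed: yes → true
  peril ∈ {fire, theft}: vandalism is not in the set → false
  incident in covered region: yes → true
  NOT relevant rider attached: yes → false
  peril ∈ {collision, other, theft, vandalism}: vandalism is in the set → true
  policy age = 250 months: 222 == 250 is false
  claims in prior 3 years ≤ 1: 1 ≤ 1 is true
  days until reported > 50 days: 117 > 50 is true
  fraud score < 24: 67 < 24 is false
  deductible ≥ 3612 USD: 8283 ≥ 3612 is true
Combine:
[1.1] true AND true = true
[1.2.2.1] true OR false = true
[1.2.2] NOT true = false
[1.2] true → false = false
[1.3.2] false OR true = true
[1.3] true AND true = true
[1] true AND false AND true = false
[2.1] false OR true = true
[2.2.1.1.1] true OR false = true
[2.2.1.1] NOT true = false
[2.2.1] NOT false = true
[2.2] NOT true = false
[2.3] true AND true = true
[2] exactly-one(true, false, true) = false
[root] false OR false = false
Overall: false → denied

Denied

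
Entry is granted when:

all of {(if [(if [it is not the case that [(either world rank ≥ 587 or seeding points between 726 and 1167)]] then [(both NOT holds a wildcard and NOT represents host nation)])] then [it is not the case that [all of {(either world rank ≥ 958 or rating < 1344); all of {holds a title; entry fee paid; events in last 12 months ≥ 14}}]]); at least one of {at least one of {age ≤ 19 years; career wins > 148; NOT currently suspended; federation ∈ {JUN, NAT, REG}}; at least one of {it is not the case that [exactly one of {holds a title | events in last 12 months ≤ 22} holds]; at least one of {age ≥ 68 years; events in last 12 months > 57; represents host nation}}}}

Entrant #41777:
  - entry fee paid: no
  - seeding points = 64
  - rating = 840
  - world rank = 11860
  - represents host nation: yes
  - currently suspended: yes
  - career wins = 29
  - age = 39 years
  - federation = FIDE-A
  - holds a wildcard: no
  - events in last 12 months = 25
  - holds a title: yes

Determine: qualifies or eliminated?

Qualifies

Atomic conditions:
  world rank ≥ 587: 11860 ≥ 587 is true
  seeding points between 726 and 1167: 64 in [726, 1167] is false
  NOT holds a wildcard: no → true
  NOT represents host nation: yes → false
  world rank ≥ 958: 11860 ≥ 958 is true
  rating < 1344: 840 < 1344 is true
  holds a title: yes → true
  entry fee paid: no → false
  events in last 12 months ≥ 14: 25 ≥ 14 is true
  age ≤ 19 years: 39 ≤ 19 is false
  career wins > 148: 29 > 148 is false
  NOT currently suspended: yes → false
  federation ∈ {JUN, NAT, REG}: FIDE-A is not in the set → false
  events in last 12 months ≤ 22: 25 ≤ 22 is false
  age ≥ 68 years: 39 ≥ 68 is false
  events in last 12 months > 57: 25 > 57 is false
  represents host nation: yes → true
Combine:
[1.1.1.1] true OR false = true
[1.1.1] NOT true = false
[1.1.2] true AND false = false
[1.1] false → false (antecedent false ⇒ implication holds) = true
[1.2.1.1] true OR true = true
[1.2.1.2] true AND false AND true = false
[1.2.1] true AND false = false
[1.2] NOT false = true
[1] true → true = true
[2.1] false OR false OR false OR false = false
[2.2.1.1] exactly-one(true, false) = true
[2.2.1] NOT true = false
[2.2.2] false OR false OR true = true
[2.2] false OR true = true
[2] false OR true = true
[root] true AND true = true
Overall: true → qualifies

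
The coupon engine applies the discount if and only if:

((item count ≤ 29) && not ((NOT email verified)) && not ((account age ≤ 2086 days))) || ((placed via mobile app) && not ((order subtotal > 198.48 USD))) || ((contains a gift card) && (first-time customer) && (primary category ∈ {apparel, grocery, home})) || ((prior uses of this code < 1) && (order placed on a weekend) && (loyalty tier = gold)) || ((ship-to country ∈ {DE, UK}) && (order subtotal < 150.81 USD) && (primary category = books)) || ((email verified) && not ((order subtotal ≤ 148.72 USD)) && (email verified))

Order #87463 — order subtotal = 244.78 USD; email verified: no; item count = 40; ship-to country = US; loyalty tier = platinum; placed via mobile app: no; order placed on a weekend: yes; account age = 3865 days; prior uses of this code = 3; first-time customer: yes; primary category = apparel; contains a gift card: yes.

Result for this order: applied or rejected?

Atomic conditions:
  item count ≤ 29: 40 ≤ 29 is false
  NOT email verified: no → true
  account age ≤ 2086 days: 3865 ≤ 2086 is false
  placed via mobile app: no → false
  order subtotal > 198.48 USD: 244.78 > 198.48 is true
  contains a gift card: yes → true
  first-time customer: yes → true
  primary category ∈ {apparel, grocery, home}: apparel is in the set → true
  prior uses of this code < 1: 3 < 1 is false
  order placed on a weekend: yes → true
  loyalty tier = gold: platinum == gold is false
  ship-to country ∈ {DE, UK}: US is not in the set → false
  order subtotal < 150.81 USD: 244.78 < 150.81 is false
  primary category = books: apparel == books is false
  email verified: no → false
  order subtotal ≤ 148.72 USD: 244.78 ≤ 148.72 is false
Combine:
[1.2] NOT true = false
[1.3] NOT false = true
[1] false AND false AND true = false
[2.2] NOT true = false
[2] false AND false = false
[3] true AND true AND true = true
[4] false AND true AND false = false
[5] false AND false AND false = false
[6.2] NOT false = true
[6] false AND true AND false = false
[root] false OR false OR true OR false OR false OR false = true
Overall: true → applied

Applied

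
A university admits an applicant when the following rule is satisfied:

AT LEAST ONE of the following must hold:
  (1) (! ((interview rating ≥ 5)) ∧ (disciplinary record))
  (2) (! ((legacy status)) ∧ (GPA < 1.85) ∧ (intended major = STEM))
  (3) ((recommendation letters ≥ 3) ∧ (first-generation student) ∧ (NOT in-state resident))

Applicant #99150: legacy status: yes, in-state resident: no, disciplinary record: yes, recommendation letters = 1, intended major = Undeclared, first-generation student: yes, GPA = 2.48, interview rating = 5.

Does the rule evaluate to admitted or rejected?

Atomic conditions:
  interview rating ≥ 5: 5 ≥ 5 is true
  disciplinary record: yes → true
  legacy status: yes → true
  GPA < 1.85: 2.48 < 1.85 is false
  intended major = STEM: Undeclared == STEM is false
  recommendation letters ≥ 3: 1 ≥ 3 is false
  first-generation student: yes → true
  NOT in-state resident: no → true
Combine:
[1.1] NOT true = false
[1] false AND true = false
[2.1] NOT true = false
[2] false AND false AND false = false
[3] false AND true AND true = false
[root] false OR false OR false = false
Overall: false → rejected

Rejected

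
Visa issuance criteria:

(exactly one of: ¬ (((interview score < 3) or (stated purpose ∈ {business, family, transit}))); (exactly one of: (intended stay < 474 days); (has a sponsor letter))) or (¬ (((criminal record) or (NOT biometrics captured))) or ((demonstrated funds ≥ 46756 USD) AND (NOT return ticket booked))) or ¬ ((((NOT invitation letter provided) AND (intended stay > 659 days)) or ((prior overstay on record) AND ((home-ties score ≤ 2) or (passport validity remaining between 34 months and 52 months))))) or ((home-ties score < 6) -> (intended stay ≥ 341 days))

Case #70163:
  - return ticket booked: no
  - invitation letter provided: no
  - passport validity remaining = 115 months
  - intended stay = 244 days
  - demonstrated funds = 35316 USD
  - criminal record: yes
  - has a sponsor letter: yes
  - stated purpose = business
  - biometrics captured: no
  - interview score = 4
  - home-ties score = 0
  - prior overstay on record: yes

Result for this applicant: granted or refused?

Refused

Atomic conditions:
  interview score < 3: 4 < 3 is false
  stated purpose ∈ {business, family, transit}: business is in the set → true
  intended stay < 474 days: 244 < 474 is true
  has a sponsor letter: yes → true
  criminal record: yes → true
  NOT biometrics captured: no → true
  demonstrated funds ≥ 46756 USD: 35316 ≥ 46756 is false
  NOT return ticket booked: no → true
  NOT invitation letter provided: no → true
  intended stay > 659 days: 244 > 659 is false
  prior overstay on record: yes → true
  home-ties score ≤ 2: 0 ≤ 2 is true
  passport validity remaining between 34 months and 52 months: 115 in [34, 52] is false
  home-ties score < 6: 0 < 6 is true
  intended stay ≥ 341 days: 244 ≥ 341 is false
Combine:
[1.1.1] false OR true = true
[1.1] NOT true = false
[1.2] exactly-one(true, true) = false
[1] exactly-one(false, false) = false
[2.1.1] true OR true = true
[2.1] NOT true = false
[2.2] false AND true = false
[2] false OR false = false
[3.1.1] true AND false = false
[3.1.2.2] true OR false = true
[3.1.2] true AND true = true
[3.1] false OR true = true
[3] NOT true = false
[4] true → false = false
[root] false OR false OR false OR false = false
Overall: false → refused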